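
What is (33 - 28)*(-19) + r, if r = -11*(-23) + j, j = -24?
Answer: 134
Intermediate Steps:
r = 229 (r = -11*(-23) - 24 = 253 - 24 = 229)
(33 - 28)*(-19) + r = (33 - 28)*(-19) + 229 = 5*(-19) + 229 = -95 + 229 = 134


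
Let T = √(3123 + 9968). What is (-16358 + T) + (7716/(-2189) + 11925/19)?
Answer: -654388357/41591 + √13091 ≈ -15619.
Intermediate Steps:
T = √13091 ≈ 114.42
(-16358 + T) + (7716/(-2189) + 11925/19) = (-16358 + √13091) + (7716/(-2189) + 11925/19) = (-16358 + √13091) + (7716*(-1/2189) + 11925*(1/19)) = (-16358 + √13091) + (-7716/2189 + 11925/19) = (-16358 + √13091) + 25957221/41591 = -654388357/41591 + √13091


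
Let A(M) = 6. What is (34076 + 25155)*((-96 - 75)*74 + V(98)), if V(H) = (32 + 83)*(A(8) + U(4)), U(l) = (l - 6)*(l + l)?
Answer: -817624724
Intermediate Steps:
U(l) = 2*l*(-6 + l) (U(l) = (-6 + l)*(2*l) = 2*l*(-6 + l))
V(H) = -1150 (V(H) = (32 + 83)*(6 + 2*4*(-6 + 4)) = 115*(6 + 2*4*(-2)) = 115*(6 - 16) = 115*(-10) = -1150)
(34076 + 25155)*((-96 - 75)*74 + V(98)) = (34076 + 25155)*((-96 - 75)*74 - 1150) = 59231*(-171*74 - 1150) = 59231*(-12654 - 1150) = 59231*(-13804) = -817624724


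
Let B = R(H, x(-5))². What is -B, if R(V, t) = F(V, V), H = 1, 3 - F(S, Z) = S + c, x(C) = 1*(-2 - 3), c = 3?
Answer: -1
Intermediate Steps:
x(C) = -5 (x(C) = 1*(-5) = -5)
F(S, Z) = -S (F(S, Z) = 3 - (S + 3) = 3 - (3 + S) = 3 + (-3 - S) = -S)
R(V, t) = -V
B = 1 (B = (-1*1)² = (-1)² = 1)
-B = -1*1 = -1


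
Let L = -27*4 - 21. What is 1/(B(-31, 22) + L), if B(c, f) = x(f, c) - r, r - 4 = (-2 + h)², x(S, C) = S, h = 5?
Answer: -1/120 ≈ -0.0083333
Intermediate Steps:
L = -129 (L = -108 - 21 = -129)
r = 13 (r = 4 + (-2 + 5)² = 4 + 3² = 4 + 9 = 13)
B(c, f) = -13 + f (B(c, f) = f - 1*13 = f - 13 = -13 + f)
1/(B(-31, 22) + L) = 1/((-13 + 22) - 129) = 1/(9 - 129) = 1/(-120) = -1/120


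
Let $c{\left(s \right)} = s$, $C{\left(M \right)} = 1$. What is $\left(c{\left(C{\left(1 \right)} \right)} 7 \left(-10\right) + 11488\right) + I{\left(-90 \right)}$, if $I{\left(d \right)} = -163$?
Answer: $11255$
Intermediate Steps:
$\left(c{\left(C{\left(1 \right)} \right)} 7 \left(-10\right) + 11488\right) + I{\left(-90 \right)} = \left(1 \cdot 7 \left(-10\right) + 11488\right) - 163 = \left(7 \left(-10\right) + 11488\right) - 163 = \left(-70 + 11488\right) - 163 = 11418 - 163 = 11255$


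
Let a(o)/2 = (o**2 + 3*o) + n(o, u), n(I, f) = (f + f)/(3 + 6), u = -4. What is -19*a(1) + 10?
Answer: -974/9 ≈ -108.22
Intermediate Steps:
n(I, f) = 2*f/9 (n(I, f) = (2*f)/9 = (2*f)*(1/9) = 2*f/9)
a(o) = -16/9 + 2*o**2 + 6*o (a(o) = 2*((o**2 + 3*o) + (2/9)*(-4)) = 2*((o**2 + 3*o) - 8/9) = 2*(-8/9 + o**2 + 3*o) = -16/9 + 2*o**2 + 6*o)
-19*a(1) + 10 = -19*(-16/9 + 2*1**2 + 6*1) + 10 = -19*(-16/9 + 2*1 + 6) + 10 = -19*(-16/9 + 2 + 6) + 10 = -19*56/9 + 10 = -1064/9 + 10 = -974/9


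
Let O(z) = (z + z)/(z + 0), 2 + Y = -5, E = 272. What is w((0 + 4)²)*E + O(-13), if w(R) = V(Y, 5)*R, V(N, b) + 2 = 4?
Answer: 8706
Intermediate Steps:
Y = -7 (Y = -2 - 5 = -7)
V(N, b) = 2 (V(N, b) = -2 + 4 = 2)
O(z) = 2 (O(z) = (2*z)/z = 2)
w(R) = 2*R
w((0 + 4)²)*E + O(-13) = (2*(0 + 4)²)*272 + 2 = (2*4²)*272 + 2 = (2*16)*272 + 2 = 32*272 + 2 = 8704 + 2 = 8706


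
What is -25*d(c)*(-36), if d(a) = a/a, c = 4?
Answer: 900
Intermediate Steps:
d(a) = 1
-25*d(c)*(-36) = -25*1*(-36) = -25*(-36) = 900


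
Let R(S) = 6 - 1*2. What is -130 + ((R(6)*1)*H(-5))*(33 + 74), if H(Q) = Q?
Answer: -2270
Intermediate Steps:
R(S) = 4 (R(S) = 6 - 2 = 4)
-130 + ((R(6)*1)*H(-5))*(33 + 74) = -130 + ((4*1)*(-5))*(33 + 74) = -130 + (4*(-5))*107 = -130 - 20*107 = -130 - 2140 = -2270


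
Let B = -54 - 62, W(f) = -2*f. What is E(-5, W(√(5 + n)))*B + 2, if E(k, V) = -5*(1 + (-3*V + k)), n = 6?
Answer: -2318 + 3480*√11 ≈ 9223.9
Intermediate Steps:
B = -116
E(k, V) = -5 - 5*k + 15*V (E(k, V) = -5*(1 + (k - 3*V)) = -5*(1 + k - 3*V) = -5 - 5*k + 15*V)
E(-5, W(√(5 + n)))*B + 2 = (-5 - 5*(-5) + 15*(-2*√(5 + 6)))*(-116) + 2 = (-5 + 25 + 15*(-2*√11))*(-116) + 2 = (-5 + 25 - 30*√11)*(-116) + 2 = (20 - 30*√11)*(-116) + 2 = (-2320 + 3480*√11) + 2 = -2318 + 3480*√11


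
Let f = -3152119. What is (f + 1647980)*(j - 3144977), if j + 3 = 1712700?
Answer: 2154348206920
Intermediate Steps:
j = 1712697 (j = -3 + 1712700 = 1712697)
(f + 1647980)*(j - 3144977) = (-3152119 + 1647980)*(1712697 - 3144977) = -1504139*(-1432280) = 2154348206920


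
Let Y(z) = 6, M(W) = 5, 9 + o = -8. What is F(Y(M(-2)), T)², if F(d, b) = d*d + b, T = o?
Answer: 361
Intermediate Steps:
o = -17 (o = -9 - 8 = -17)
T = -17
F(d, b) = b + d² (F(d, b) = d² + b = b + d²)
F(Y(M(-2)), T)² = (-17 + 6²)² = (-17 + 36)² = 19² = 361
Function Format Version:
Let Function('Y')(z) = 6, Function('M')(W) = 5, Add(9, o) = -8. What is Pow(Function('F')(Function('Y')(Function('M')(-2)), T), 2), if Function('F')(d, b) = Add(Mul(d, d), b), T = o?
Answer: 361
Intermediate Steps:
o = -17 (o = Add(-9, -8) = -17)
T = -17
Function('F')(d, b) = Add(b, Pow(d, 2)) (Function('F')(d, b) = Add(Pow(d, 2), b) = Add(b, Pow(d, 2)))
Pow(Function('F')(Function('Y')(Function('M')(-2)), T), 2) = Pow(Add(-17, Pow(6, 2)), 2) = Pow(Add(-17, 36), 2) = Pow(19, 2) = 361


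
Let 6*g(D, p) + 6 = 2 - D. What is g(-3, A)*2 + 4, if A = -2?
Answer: 11/3 ≈ 3.6667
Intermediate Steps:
g(D, p) = -2/3 - D/6 (g(D, p) = -1 + (2 - D)/6 = -1 + (1/3 - D/6) = -2/3 - D/6)
g(-3, A)*2 + 4 = (-2/3 - 1/6*(-3))*2 + 4 = (-2/3 + 1/2)*2 + 4 = -1/6*2 + 4 = -1/3 + 4 = 11/3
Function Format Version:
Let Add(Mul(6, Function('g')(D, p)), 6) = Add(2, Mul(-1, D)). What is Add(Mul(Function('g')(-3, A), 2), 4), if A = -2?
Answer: Rational(11, 3) ≈ 3.6667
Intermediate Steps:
Function('g')(D, p) = Add(Rational(-2, 3), Mul(Rational(-1, 6), D)) (Function('g')(D, p) = Add(-1, Mul(Rational(1, 6), Add(2, Mul(-1, D)))) = Add(-1, Add(Rational(1, 3), Mul(Rational(-1, 6), D))) = Add(Rational(-2, 3), Mul(Rational(-1, 6), D)))
Add(Mul(Function('g')(-3, A), 2), 4) = Add(Mul(Add(Rational(-2, 3), Mul(Rational(-1, 6), -3)), 2), 4) = Add(Mul(Add(Rational(-2, 3), Rational(1, 2)), 2), 4) = Add(Mul(Rational(-1, 6), 2), 4) = Add(Rational(-1, 3), 4) = Rational(11, 3)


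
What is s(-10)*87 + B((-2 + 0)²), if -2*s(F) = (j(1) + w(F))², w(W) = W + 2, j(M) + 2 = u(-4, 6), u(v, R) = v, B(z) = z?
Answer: -8522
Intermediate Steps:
j(M) = -6 (j(M) = -2 - 4 = -6)
w(W) = 2 + W
s(F) = -(-4 + F)²/2 (s(F) = -(-6 + (2 + F))²/2 = -(-4 + F)²/2)
s(-10)*87 + B((-2 + 0)²) = -(-4 - 10)²/2*87 + (-2 + 0)² = -½*(-14)²*87 + (-2)² = -½*196*87 + 4 = -98*87 + 4 = -8526 + 4 = -8522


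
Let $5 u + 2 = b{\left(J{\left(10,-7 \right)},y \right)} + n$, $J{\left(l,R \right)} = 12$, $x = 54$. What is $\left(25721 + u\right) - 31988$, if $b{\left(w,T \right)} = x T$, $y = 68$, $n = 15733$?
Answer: $- \frac{11932}{5} \approx -2386.4$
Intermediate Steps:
$b{\left(w,T \right)} = 54 T$
$u = \frac{19403}{5}$ ($u = - \frac{2}{5} + \frac{54 \cdot 68 + 15733}{5} = - \frac{2}{5} + \frac{3672 + 15733}{5} = - \frac{2}{5} + \frac{1}{5} \cdot 19405 = - \frac{2}{5} + 3881 = \frac{19403}{5} \approx 3880.6$)
$\left(25721 + u\right) - 31988 = \left(25721 + \frac{19403}{5}\right) - 31988 = \frac{148008}{5} - 31988 = - \frac{11932}{5}$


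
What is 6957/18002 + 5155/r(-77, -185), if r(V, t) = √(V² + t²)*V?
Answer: 6957/18002 - 5155*√40154/3091858 ≈ 0.052359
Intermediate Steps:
r(V, t) = V*√(V² + t²)
6957/18002 + 5155/r(-77, -185) = 6957/18002 + 5155/((-77*√((-77)² + (-185)²))) = 6957*(1/18002) + 5155/((-77*√(5929 + 34225))) = 6957/18002 + 5155/((-77*√40154)) = 6957/18002 + 5155*(-√40154/3091858) = 6957/18002 - 5155*√40154/3091858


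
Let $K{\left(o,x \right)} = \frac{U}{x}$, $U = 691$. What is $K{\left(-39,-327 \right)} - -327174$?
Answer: $\frac{106985207}{327} \approx 3.2717 \cdot 10^{5}$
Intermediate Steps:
$K{\left(o,x \right)} = \frac{691}{x}$
$K{\left(-39,-327 \right)} - -327174 = \frac{691}{-327} - -327174 = 691 \left(- \frac{1}{327}\right) + 327174 = - \frac{691}{327} + 327174 = \frac{106985207}{327}$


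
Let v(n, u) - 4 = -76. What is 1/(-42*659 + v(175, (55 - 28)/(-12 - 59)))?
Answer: -1/27750 ≈ -3.6036e-5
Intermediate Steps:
v(n, u) = -72 (v(n, u) = 4 - 76 = -72)
1/(-42*659 + v(175, (55 - 28)/(-12 - 59))) = 1/(-42*659 - 72) = 1/(-27678 - 72) = 1/(-27750) = -1/27750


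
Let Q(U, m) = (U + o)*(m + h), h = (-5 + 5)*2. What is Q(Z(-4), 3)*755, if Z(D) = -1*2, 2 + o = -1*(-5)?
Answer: 2265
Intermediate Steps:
o = 3 (o = -2 - 1*(-5) = -2 + 5 = 3)
h = 0 (h = 0*2 = 0)
Z(D) = -2
Q(U, m) = m*(3 + U) (Q(U, m) = (U + 3)*(m + 0) = (3 + U)*m = m*(3 + U))
Q(Z(-4), 3)*755 = (3*(3 - 2))*755 = (3*1)*755 = 3*755 = 2265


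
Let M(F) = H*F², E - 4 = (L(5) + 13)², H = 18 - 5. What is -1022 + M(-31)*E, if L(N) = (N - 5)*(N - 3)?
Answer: 2160267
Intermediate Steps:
H = 13
L(N) = (-5 + N)*(-3 + N)
E = 173 (E = 4 + ((15 + 5² - 8*5) + 13)² = 4 + ((15 + 25 - 40) + 13)² = 4 + (0 + 13)² = 4 + 13² = 4 + 169 = 173)
M(F) = 13*F²
-1022 + M(-31)*E = -1022 + (13*(-31)²)*173 = -1022 + (13*961)*173 = -1022 + 12493*173 = -1022 + 2161289 = 2160267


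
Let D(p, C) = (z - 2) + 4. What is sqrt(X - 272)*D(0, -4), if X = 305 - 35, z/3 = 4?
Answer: 14*I*sqrt(2) ≈ 19.799*I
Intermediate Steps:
z = 12 (z = 3*4 = 12)
D(p, C) = 14 (D(p, C) = (12 - 2) + 4 = 10 + 4 = 14)
X = 270
sqrt(X - 272)*D(0, -4) = sqrt(270 - 272)*14 = sqrt(-2)*14 = (I*sqrt(2))*14 = 14*I*sqrt(2)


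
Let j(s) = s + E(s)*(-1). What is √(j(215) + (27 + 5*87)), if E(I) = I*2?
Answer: √247 ≈ 15.716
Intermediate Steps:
E(I) = 2*I
j(s) = -s (j(s) = s + (2*s)*(-1) = s - 2*s = -s)
√(j(215) + (27 + 5*87)) = √(-1*215 + (27 + 5*87)) = √(-215 + (27 + 435)) = √(-215 + 462) = √247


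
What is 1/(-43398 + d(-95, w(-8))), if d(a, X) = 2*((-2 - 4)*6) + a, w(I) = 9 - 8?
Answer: -1/43565 ≈ -2.2954e-5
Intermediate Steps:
w(I) = 1
d(a, X) = -72 + a (d(a, X) = 2*(-6*6) + a = 2*(-36) + a = -72 + a)
1/(-43398 + d(-95, w(-8))) = 1/(-43398 + (-72 - 95)) = 1/(-43398 - 167) = 1/(-43565) = -1/43565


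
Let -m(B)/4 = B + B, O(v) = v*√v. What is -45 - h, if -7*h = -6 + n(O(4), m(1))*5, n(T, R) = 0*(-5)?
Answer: -321/7 ≈ -45.857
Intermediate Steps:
O(v) = v^(3/2)
m(B) = -8*B (m(B) = -4*(B + B) = -8*B)
n(T, R) = 0
h = 6/7 (h = -(-6 + 0*5)/7 = -(-6 + 0)/7 = -⅐*(-6) = 6/7 ≈ 0.85714)
-45 - h = -45 - 1*6/7 = -45 - 6/7 = -321/7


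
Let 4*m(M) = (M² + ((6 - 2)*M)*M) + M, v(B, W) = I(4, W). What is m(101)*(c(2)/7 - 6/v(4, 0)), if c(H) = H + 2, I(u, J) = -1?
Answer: 587719/7 ≈ 83960.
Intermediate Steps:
v(B, W) = -1
c(H) = 2 + H
m(M) = M/4 + 5*M²/4 (m(M) = ((M² + ((6 - 2)*M)*M) + M)/4 = ((M² + (4*M)*M) + M)/4 = ((M² + 4*M²) + M)/4 = (5*M² + M)/4 = (M + 5*M²)/4 = M/4 + 5*M²/4)
m(101)*(c(2)/7 - 6/v(4, 0)) = ((¼)*101*(1 + 5*101))*((2 + 2)/7 - 6/(-1)) = ((¼)*101*(1 + 505))*(4*(⅐) - 6*(-1)) = ((¼)*101*506)*(4/7 + 6) = (25553/2)*(46/7) = 587719/7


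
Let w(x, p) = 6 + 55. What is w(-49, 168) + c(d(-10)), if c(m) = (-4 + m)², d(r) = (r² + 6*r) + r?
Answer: 737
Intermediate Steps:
w(x, p) = 61
d(r) = r² + 7*r
w(-49, 168) + c(d(-10)) = 61 + (-4 - 10*(7 - 10))² = 61 + (-4 - 10*(-3))² = 61 + (-4 + 30)² = 61 + 26² = 61 + 676 = 737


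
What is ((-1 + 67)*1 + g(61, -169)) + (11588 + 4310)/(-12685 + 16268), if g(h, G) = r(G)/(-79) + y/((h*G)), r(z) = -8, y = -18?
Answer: 205838382738/2918034613 ≈ 70.540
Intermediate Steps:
g(h, G) = 8/79 - 18/(G*h) (g(h, G) = -8/(-79) - 18*1/(G*h) = -8*(-1/79) - 18*1/(G*h) = 8/79 - 18/(G*h))
((-1 + 67)*1 + g(61, -169)) + (11588 + 4310)/(-12685 + 16268) = ((-1 + 67)*1 + (8/79 - 18/(-169*61))) + (11588 + 4310)/(-12685 + 16268) = (66*1 + (8/79 - 18*(-1/169)*1/61)) + 15898/3583 = (66 + (8/79 + 18/10309)) + 15898*(1/3583) = (66 + 83894/814411) + 15898/3583 = 53835020/814411 + 15898/3583 = 205838382738/2918034613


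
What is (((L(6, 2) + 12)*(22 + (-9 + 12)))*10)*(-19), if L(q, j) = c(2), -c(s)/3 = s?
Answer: -28500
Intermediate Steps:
c(s) = -3*s
L(q, j) = -6 (L(q, j) = -3*2 = -6)
(((L(6, 2) + 12)*(22 + (-9 + 12)))*10)*(-19) = (((-6 + 12)*(22 + (-9 + 12)))*10)*(-19) = ((6*(22 + 3))*10)*(-19) = ((6*25)*10)*(-19) = (150*10)*(-19) = 1500*(-19) = -28500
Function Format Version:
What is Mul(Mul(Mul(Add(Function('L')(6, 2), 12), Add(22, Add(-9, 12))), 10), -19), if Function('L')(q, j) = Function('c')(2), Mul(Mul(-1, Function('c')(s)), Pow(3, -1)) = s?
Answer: -28500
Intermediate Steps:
Function('c')(s) = Mul(-3, s)
Function('L')(q, j) = -6 (Function('L')(q, j) = Mul(-3, 2) = -6)
Mul(Mul(Mul(Add(Function('L')(6, 2), 12), Add(22, Add(-9, 12))), 10), -19) = Mul(Mul(Mul(Add(-6, 12), Add(22, Add(-9, 12))), 10), -19) = Mul(Mul(Mul(6, Add(22, 3)), 10), -19) = Mul(Mul(Mul(6, 25), 10), -19) = Mul(Mul(150, 10), -19) = Mul(1500, -19) = -28500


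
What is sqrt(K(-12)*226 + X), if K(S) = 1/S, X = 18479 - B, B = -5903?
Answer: sqrt(877074)/6 ≈ 156.09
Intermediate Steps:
X = 24382 (X = 18479 - 1*(-5903) = 18479 + 5903 = 24382)
sqrt(K(-12)*226 + X) = sqrt(226/(-12) + 24382) = sqrt(-1/12*226 + 24382) = sqrt(-113/6 + 24382) = sqrt(146179/6) = sqrt(877074)/6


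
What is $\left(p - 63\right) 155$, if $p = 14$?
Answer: $-7595$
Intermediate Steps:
$\left(p - 63\right) 155 = \left(14 - 63\right) 155 = \left(-49\right) 155 = -7595$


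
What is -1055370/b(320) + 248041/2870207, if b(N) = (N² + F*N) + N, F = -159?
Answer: -100542397205/4959717696 ≈ -20.272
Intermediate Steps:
b(N) = N² - 158*N (b(N) = (N² - 159*N) + N = N² - 158*N)
-1055370/b(320) + 248041/2870207 = -1055370*1/(320*(-158 + 320)) + 248041/2870207 = -1055370/(320*162) + 248041*(1/2870207) = -1055370/51840 + 248041/2870207 = -1055370*1/51840 + 248041/2870207 = -35179/1728 + 248041/2870207 = -100542397205/4959717696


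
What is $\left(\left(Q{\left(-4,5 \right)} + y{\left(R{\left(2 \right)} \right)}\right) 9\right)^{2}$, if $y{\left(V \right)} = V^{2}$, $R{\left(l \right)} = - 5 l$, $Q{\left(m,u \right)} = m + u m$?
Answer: $467856$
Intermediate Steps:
$Q{\left(m,u \right)} = m + m u$
$\left(\left(Q{\left(-4,5 \right)} + y{\left(R{\left(2 \right)} \right)}\right) 9\right)^{2} = \left(\left(- 4 \left(1 + 5\right) + \left(\left(-5\right) 2\right)^{2}\right) 9\right)^{2} = \left(\left(\left(-4\right) 6 + \left(-10\right)^{2}\right) 9\right)^{2} = \left(\left(-24 + 100\right) 9\right)^{2} = \left(76 \cdot 9\right)^{2} = 684^{2} = 467856$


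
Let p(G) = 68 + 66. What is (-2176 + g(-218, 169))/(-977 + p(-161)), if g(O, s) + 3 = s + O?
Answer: 2228/843 ≈ 2.6429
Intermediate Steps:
p(G) = 134
g(O, s) = -3 + O + s (g(O, s) = -3 + (s + O) = -3 + (O + s) = -3 + O + s)
(-2176 + g(-218, 169))/(-977 + p(-161)) = (-2176 + (-3 - 218 + 169))/(-977 + 134) = (-2176 - 52)/(-843) = -2228*(-1/843) = 2228/843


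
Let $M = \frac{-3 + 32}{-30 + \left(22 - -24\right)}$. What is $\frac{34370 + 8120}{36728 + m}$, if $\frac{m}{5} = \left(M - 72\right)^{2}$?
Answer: $\frac{10877440}{15708013} \approx 0.69248$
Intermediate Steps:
$M = \frac{29}{16}$ ($M = \frac{29}{-30 + \left(22 + 24\right)} = \frac{29}{-30 + 46} = \frac{29}{16} \approx 1.8125$)
$m = \frac{6305645}{256}$ ($m = 5 \left(\frac{29}{16} - 72\right)^{2} = 5 \left(- \frac{1123}{16}\right)^{2} = 5 \cdot \frac{1261129}{256} = \frac{6305645}{256} \approx 24631.0$)
$\frac{34370 + 8120}{36728 + m} = \frac{34370 + 8120}{36728 + \frac{6305645}{256}} = \frac{42490}{\frac{15708013}{256}} = 42490 \cdot \frac{256}{15708013} = \frac{10877440}{15708013}$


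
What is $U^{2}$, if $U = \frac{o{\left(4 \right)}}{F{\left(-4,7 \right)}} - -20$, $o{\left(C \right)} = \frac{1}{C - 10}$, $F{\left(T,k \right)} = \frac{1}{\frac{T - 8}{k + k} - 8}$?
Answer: $\frac{203401}{441} \approx 461.23$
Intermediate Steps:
$F{\left(T,k \right)} = \frac{1}{-8 + \frac{-8 + T}{2 k}}$ ($F{\left(T,k \right)} = \frac{1}{\frac{-8 + T}{2 k} - 8} = \frac{1}{-8 + \frac{-8 + T}{2 k}}$)
$o{\left(C \right)} = \frac{1}{-10 + C}$
$U = \frac{451}{21}$ ($U = \frac{1}{\left(-10 + 4\right) \left(\left(-2\right) 7 \frac{1}{8 - -4 + 16 \cdot 7}\right)} - -20 = \frac{1}{\left(-6\right) \left(\left(-2\right) 7 \frac{1}{8 + 4 + 112}\right)} + 20 = - \frac{1}{6 \left(\left(-2\right) 7 \cdot \frac{1}{124}\right)} + 20 = - \frac{1}{6 \left(- \frac{7}{62}\right)} + 20 = \left(- \frac{1}{6}\right) \left(- \frac{62}{7}\right) + 20 = \frac{31}{21} + 20 = \frac{451}{21} \approx 21.476$)
$U^{2} = \left(\frac{451}{21}\right)^{2} = \frac{203401}{441}$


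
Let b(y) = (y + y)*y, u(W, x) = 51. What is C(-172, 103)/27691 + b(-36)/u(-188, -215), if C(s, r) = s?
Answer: 23922100/470747 ≈ 50.817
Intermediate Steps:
b(y) = 2*y**2 (b(y) = (2*y)*y = 2*y**2)
C(-172, 103)/27691 + b(-36)/u(-188, -215) = -172/27691 + (2*(-36)**2)/51 = -172*1/27691 + (2*1296)*(1/51) = -172/27691 + 2592*(1/51) = -172/27691 + 864/17 = 23922100/470747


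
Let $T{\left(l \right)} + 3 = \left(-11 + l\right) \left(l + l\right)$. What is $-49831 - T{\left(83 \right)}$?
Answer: $-61780$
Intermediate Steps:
$T{\left(l \right)} = -3 + 2 l \left(-11 + l\right)$ ($T{\left(l \right)} = -3 + \left(-11 + l\right) \left(l + l\right) = -3 + \left(-11 + l\right) 2 l = -3 + 2 l \left(-11 + l\right)$)
$-49831 - T{\left(83 \right)} = -49831 - \left(-3 - 1826 + 2 \cdot 83^{2}\right) = -49831 - \left(-3 - 1826 + 2 \cdot 6889\right) = -49831 - \left(-3 - 1826 + 13778\right) = -49831 - 11949 = -61780$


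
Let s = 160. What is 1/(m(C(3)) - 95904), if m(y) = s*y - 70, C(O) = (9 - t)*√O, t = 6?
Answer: -47987/4605158738 - 120*√3/2302579369 ≈ -1.0511e-5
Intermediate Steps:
C(O) = 3*√O (C(O) = (9 - 1*6)*√O = (9 - 6)*√O = 3*√O)
m(y) = -70 + 160*y (m(y) = 160*y - 70 = -70 + 160*y)
1/(m(C(3)) - 95904) = 1/((-70 + 160*(3*√3)) - 95904) = 1/((-70 + 480*√3) - 95904) = 1/(-95974 + 480*√3)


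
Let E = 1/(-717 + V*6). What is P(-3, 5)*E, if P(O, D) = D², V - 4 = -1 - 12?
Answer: -25/771 ≈ -0.032425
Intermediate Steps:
V = -9 (V = 4 + (-1 - 12) = 4 - 13 = -9)
E = -1/771 (E = 1/(-717 - 9*6) = 1/(-717 - 54) = 1/(-771) = -1/771 ≈ -0.0012970)
P(-3, 5)*E = 5²*(-1/771) = 25*(-1/771) = -25/771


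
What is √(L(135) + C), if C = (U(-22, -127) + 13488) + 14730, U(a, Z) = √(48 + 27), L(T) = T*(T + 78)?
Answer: √(56973 + 5*√3) ≈ 238.71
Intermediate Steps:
L(T) = T*(78 + T)
U(a, Z) = 5*√3 (U(a, Z) = √75 = 5*√3)
C = 28218 + 5*√3 (C = (5*√3 + 13488) + 14730 = (13488 + 5*√3) + 14730 = 28218 + 5*√3 ≈ 28227.)
√(L(135) + C) = √(135*(78 + 135) + (28218 + 5*√3)) = √(135*213 + (28218 + 5*√3)) = √(28755 + (28218 + 5*√3)) = √(56973 + 5*√3)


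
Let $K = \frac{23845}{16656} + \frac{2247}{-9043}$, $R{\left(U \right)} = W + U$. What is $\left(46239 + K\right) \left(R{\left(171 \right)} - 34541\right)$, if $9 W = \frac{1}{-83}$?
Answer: $- \frac{178814585095779897865}{112513295376} \approx -1.5893 \cdot 10^{9}$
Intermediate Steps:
$W = - \frac{1}{747}$ ($W = \frac{1}{9 \left(-83\right)} = \frac{1}{9} \left(- \frac{1}{83}\right) = - \frac{1}{747} \approx -0.0013387$)
$R{\left(U \right)} = - \frac{1}{747} + U$
$K = \frac{178204303}{150620208}$ ($K = 23845 \cdot \frac{1}{16656} + 2247 \left(- \frac{1}{9043}\right) = \frac{23845}{16656} - \frac{2247}{9043} = \frac{178204303}{150620208} \approx 1.1831$)
$\left(46239 + K\right) \left(R{\left(171 \right)} - 34541\right) = \left(46239 + \frac{178204303}{150620208}\right) \left(\left(- \frac{1}{747} + 171\right) - 34541\right) = \frac{6964706002015 \left(\frac{127736}{747} - 34541\right)}{150620208} = \frac{6964706002015}{150620208} \left(- \frac{25674391}{747}\right) = - \frac{178814585095779897865}{112513295376}$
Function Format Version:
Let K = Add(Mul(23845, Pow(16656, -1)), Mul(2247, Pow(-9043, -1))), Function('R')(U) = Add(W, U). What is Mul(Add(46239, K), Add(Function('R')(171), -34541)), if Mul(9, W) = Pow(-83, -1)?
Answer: Rational(-178814585095779897865, 112513295376) ≈ -1.5893e+9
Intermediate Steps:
W = Rational(-1, 747) (W = Mul(Rational(1, 9), Pow(-83, -1)) = Mul(Rational(1, 9), Rational(-1, 83)) = Rational(-1, 747) ≈ -0.0013387)
Function('R')(U) = Add(Rational(-1, 747), U)
K = Rational(178204303, 150620208) (K = Add(Mul(23845, Rational(1, 16656)), Mul(2247, Rational(-1, 9043))) = Add(Rational(23845, 16656), Rational(-2247, 9043)) = Rational(178204303, 150620208) ≈ 1.1831)
Mul(Add(46239, K), Add(Function('R')(171), -34541)) = Mul(Add(46239, Rational(178204303, 150620208)), Add(Add(Rational(-1, 747), 171), -34541)) = Mul(Rational(6964706002015, 150620208), Add(Rational(127736, 747), -34541)) = Mul(Rational(6964706002015, 150620208), Rational(-25674391, 747)) = Rational(-178814585095779897865, 112513295376)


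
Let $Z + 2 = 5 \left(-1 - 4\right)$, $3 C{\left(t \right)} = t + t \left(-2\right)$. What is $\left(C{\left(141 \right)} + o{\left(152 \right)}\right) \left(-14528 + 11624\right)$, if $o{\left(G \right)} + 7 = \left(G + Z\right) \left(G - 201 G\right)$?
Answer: $11035356816$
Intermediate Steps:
$C{\left(t \right)} = - \frac{t}{3}$ ($C{\left(t \right)} = \frac{t + t \left(-2\right)}{3} = \frac{t - 2 t}{3} = \frac{\left(-1\right) t}{3} = - \frac{t}{3}$)
$Z = -27$ ($Z = -2 + 5 \left(-1 - 4\right) = -2 + 5 \left(-5\right) = -2 - 25 = -27$)
$o{\left(G \right)} = -7 - 200 G \left(-27 + G\right)$ ($o{\left(G \right)} = -7 + \left(G - 27\right) \left(G - 201 G\right) = -7 + \left(-27 + G\right) \left(- 200 G\right) = -7 - 200 G \left(-27 + G\right)$)
$\left(C{\left(141 \right)} + o{\left(152 \right)}\right) \left(-14528 + 11624\right) = \left(\left(- \frac{1}{3}\right) 141 - \left(-820793 + 4620800\right)\right) \left(-14528 + 11624\right) = \left(-47 - 3800007\right) \left(-2904\right) = \left(-3800054\right) \left(-2904\right) = 11035356816$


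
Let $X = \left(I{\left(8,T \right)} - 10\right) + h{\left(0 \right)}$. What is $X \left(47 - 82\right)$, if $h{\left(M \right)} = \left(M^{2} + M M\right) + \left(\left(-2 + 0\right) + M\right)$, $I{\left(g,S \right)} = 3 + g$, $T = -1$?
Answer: $35$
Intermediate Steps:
$h{\left(M \right)} = -2 + M + 2 M^{2}$ ($h{\left(M \right)} = \left(M^{2} + M^{2}\right) + \left(-2 + M\right) = 2 M^{2} + \left(-2 + M\right) = -2 + M + 2 M^{2}$)
$X = -1$ ($X = \left(\left(3 + 8\right) - 10\right) + \left(-2 + 0 + 2 \cdot 0^{2}\right) = \left(11 - 10\right) + \left(-2 + 0 + 2 \cdot 0\right) = 1 + \left(-2 + 0 + 0\right) = 1 - 2 = -1$)
$X \left(47 - 82\right) = - (47 - 82) = \left(-1\right) \left(-35\right) = 35$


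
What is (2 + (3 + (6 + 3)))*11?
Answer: 154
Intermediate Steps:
(2 + (3 + (6 + 3)))*11 = (2 + (3 + 9))*11 = (2 + 12)*11 = 14*11 = 154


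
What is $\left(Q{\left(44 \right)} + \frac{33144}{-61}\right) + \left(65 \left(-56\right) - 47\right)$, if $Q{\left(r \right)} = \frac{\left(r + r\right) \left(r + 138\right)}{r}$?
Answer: $- \frac{235847}{61} \approx -3866.3$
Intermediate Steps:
$Q{\left(r \right)} = 276 + 2 r$ ($Q{\left(r \right)} = \frac{2 r \left(138 + r\right)}{r} = 276 + 2 r$)
$\left(Q{\left(44 \right)} + \frac{33144}{-61}\right) + \left(65 \left(-56\right) - 47\right) = \left(\left(276 + 2 \cdot 44\right) + \frac{33144}{-61}\right) + \left(65 \left(-56\right) - 47\right) = \left(\left(276 + 88\right) + 33144 \left(- \frac{1}{61}\right)\right) - 3687 = \left(364 - \frac{33144}{61}\right) - 3687 = - \frac{10940}{61} - 3687 = - \frac{235847}{61}$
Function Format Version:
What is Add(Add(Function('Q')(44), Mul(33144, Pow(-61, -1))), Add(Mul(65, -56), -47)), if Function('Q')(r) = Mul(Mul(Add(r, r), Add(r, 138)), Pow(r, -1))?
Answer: Rational(-235847, 61) ≈ -3866.3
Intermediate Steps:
Function('Q')(r) = Add(276, Mul(2, r)) (Function('Q')(r) = Mul(Mul(Mul(2, r), Add(138, r)), Pow(r, -1)) = Mul(Mul(2, r, Add(138, r)), Pow(r, -1)) = Add(276, Mul(2, r)))
Add(Add(Function('Q')(44), Mul(33144, Pow(-61, -1))), Add(Mul(65, -56), -47)) = Add(Add(Add(276, Mul(2, 44)), Mul(33144, Pow(-61, -1))), Add(Mul(65, -56), -47)) = Add(Add(Add(276, 88), Mul(33144, Rational(-1, 61))), Add(-3640, -47)) = Add(Add(364, Rational(-33144, 61)), -3687) = Add(Rational(-10940, 61), -3687) = Rational(-235847, 61)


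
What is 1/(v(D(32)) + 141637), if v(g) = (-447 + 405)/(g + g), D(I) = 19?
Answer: 19/2691082 ≈ 7.0604e-6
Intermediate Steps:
v(g) = -21/g (v(g) = -42*1/(2*g) = -21/g)
1/(v(D(32)) + 141637) = 1/(-21/19 + 141637) = 1/(2691082/19) = 19/2691082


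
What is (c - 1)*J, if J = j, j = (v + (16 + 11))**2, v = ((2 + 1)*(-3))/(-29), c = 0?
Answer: -627264/841 ≈ -745.85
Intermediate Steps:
v = 9/29 (v = (3*(-3))*(-1/29) = -9*(-1/29) = 9/29 ≈ 0.31034)
j = 627264/841 (j = (9/29 + (16 + 11))**2 = (9/29 + 27)**2 = (792/29)**2 = 627264/841 ≈ 745.85)
J = 627264/841 ≈ 745.85
(c - 1)*J = (0 - 1)*(627264/841) = -1*627264/841 = -627264/841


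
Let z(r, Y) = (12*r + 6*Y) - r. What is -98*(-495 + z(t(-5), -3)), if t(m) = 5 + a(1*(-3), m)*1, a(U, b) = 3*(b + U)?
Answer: 70756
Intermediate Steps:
a(U, b) = 3*U + 3*b (a(U, b) = 3*(U + b) = 3*U + 3*b)
t(m) = -4 + 3*m (t(m) = 5 + (3*(1*(-3)) + 3*m)*1 = 5 + (3*(-3) + 3*m)*1 = 5 + (-9 + 3*m)*1 = 5 + (-9 + 3*m) = -4 + 3*m)
z(r, Y) = 6*Y + 11*r (z(r, Y) = (6*Y + 12*r) - r = 6*Y + 11*r)
-98*(-495 + z(t(-5), -3)) = -98*(-495 + (6*(-3) + 11*(-4 + 3*(-5)))) = -98*(-495 + (-18 + 11*(-4 - 15))) = -98*(-495 + (-18 + 11*(-19))) = -98*(-495 + (-18 - 209)) = -98*(-495 - 227) = -98*(-722) = 70756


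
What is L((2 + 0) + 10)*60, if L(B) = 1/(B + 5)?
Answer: 60/17 ≈ 3.5294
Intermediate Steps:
L(B) = 1/(5 + B)
L((2 + 0) + 10)*60 = 60/(5 + ((2 + 0) + 10)) = 60/(5 + (2 + 10)) = 60/(5 + 12) = 60/17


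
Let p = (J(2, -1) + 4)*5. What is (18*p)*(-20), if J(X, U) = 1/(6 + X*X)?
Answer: -7380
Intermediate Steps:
J(X, U) = 1/(6 + X**2)
p = 41/2 (p = (1/(6 + 2**2) + 4)*5 = (1/(6 + 4) + 4)*5 = (1/10 + 4)*5 = (41/10)*5 = 41/2 ≈ 20.500)
(18*p)*(-20) = (18*(41/2))*(-20) = 369*(-20) = -7380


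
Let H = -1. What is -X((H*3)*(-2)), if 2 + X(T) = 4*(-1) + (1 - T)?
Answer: 11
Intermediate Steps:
X(T) = -5 - T (X(T) = -2 + (4*(-1) + (1 - T)) = -2 + (-4 + (1 - T)) = -2 + (-3 - T) = -5 - T)
-X((H*3)*(-2)) = -(-5 - (-1*3)*(-2)) = -(-5 - (-3)*(-2)) = -(-5 - 1*6) = -(-5 - 6) = -1*(-11) = 11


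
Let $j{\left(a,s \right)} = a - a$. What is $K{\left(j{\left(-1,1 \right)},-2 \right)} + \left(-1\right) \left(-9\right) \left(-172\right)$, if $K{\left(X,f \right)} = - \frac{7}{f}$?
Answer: $- \frac{3089}{2} \approx -1544.5$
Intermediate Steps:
$j{\left(a,s \right)} = 0$
$K{\left(j{\left(-1,1 \right)},-2 \right)} + \left(-1\right) \left(-9\right) \left(-172\right) = - \frac{7}{-2} + \left(-1\right) \left(-9\right) \left(-172\right) = \left(-7\right) \left(- \frac{1}{2}\right) + 9 \left(-172\right) = \frac{7}{2} - 1548 = - \frac{3089}{2}$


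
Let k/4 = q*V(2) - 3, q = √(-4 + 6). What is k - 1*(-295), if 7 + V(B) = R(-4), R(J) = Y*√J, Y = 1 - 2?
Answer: 283 + √2*(-28 - 8*I) ≈ 243.4 - 11.314*I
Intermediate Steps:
Y = -1
q = √2 ≈ 1.4142
R(J) = -√J
V(B) = -7 - 2*I (V(B) = -7 - √(-4) = -7 - 2*I)
k = -12 + 4*√2*(-7 - 2*I) (k = 4*(√2*(-7 - 2*I) - 3) = 4*(-3 + √2*(-7 - 2*I)) = -12 + 4*√2*(-7 - 2*I) ≈ -51.598 - 11.314*I)
k - 1*(-295) = (-12 - √2*(28 + 8*I)) - 1*(-295) = (-12 - √2*(28 + 8*I)) + 295 = 283 - √2*(28 + 8*I)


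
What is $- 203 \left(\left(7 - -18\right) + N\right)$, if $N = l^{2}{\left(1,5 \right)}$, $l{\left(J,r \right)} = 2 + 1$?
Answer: $-6902$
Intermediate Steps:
$l{\left(J,r \right)} = 3$
$N = 9$ ($N = 3^{2} = 9$)
$- 203 \left(\left(7 - -18\right) + N\right) = - 203 \left(\left(7 - -18\right) + 9\right) = - 203 \left(\left(7 + 18\right) + 9\right) = - 203 \left(25 + 9\right) = \left(-203\right) 34 = -6902$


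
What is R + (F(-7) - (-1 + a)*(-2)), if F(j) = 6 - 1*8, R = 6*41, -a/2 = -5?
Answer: 262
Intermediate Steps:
a = 10 (a = -2*(-5) = 10)
R = 246
F(j) = -2 (F(j) = 6 - 8 = -2)
R + (F(-7) - (-1 + a)*(-2)) = 246 + (-2 - (-1 + 10)*(-2)) = 246 + (-2 - 9*(-2)) = 246 + (-2 - 1*(-18)) = 246 + (-2 + 18) = 246 + 16 = 262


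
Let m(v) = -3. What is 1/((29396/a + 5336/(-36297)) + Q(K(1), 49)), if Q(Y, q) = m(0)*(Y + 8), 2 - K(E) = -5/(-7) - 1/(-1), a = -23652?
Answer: -166929903/4381410329 ≈ -0.038100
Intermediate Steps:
K(E) = 2/7 (K(E) = 2 - (-5/(-7) - 1/(-1)) = 2 - (-5*(-1/7) - 1*(-1)) = 2 - (5/7 + 1) = 2 - 1*12/7 = 2 - 12/7 = 2/7)
Q(Y, q) = -24 - 3*Y (Q(Y, q) = -3*(Y + 8) = -3*(8 + Y) = -24 - 3*Y)
1/((29396/a + 5336/(-36297)) + Q(K(1), 49)) = 1/((29396/(-23652) + 5336/(-36297)) + (-24 - 3*2/7)) = 1/((29396*(-1/23652) + 5336*(-1/36297)) + (-24 - 6/7)) = 1/((-7349/5913 - 5336/36297) - 174/7) = 1/(-33144269/23847129 - 174/7) = 1/(-4381410329/166929903) = -166929903/4381410329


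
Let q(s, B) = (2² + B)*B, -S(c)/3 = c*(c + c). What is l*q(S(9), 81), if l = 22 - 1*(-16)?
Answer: 261630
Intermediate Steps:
l = 38 (l = 22 + 16 = 38)
S(c) = -6*c² (S(c) = -3*c*(c + c) = -3*c*2*c = -6*c²)
q(s, B) = B*(4 + B) (q(s, B) = (4 + B)*B = B*(4 + B))
l*q(S(9), 81) = 38*(81*(4 + 81)) = 38*(81*85) = 38*6885 = 261630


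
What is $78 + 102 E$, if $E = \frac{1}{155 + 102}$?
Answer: $\frac{20148}{257} \approx 78.397$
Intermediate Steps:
$E = \frac{1}{257} \approx 0.0038911$
$78 + 102 E = 78 + 102 \cdot \frac{1}{257} = 78 + \frac{102}{257} = \frac{20148}{257}$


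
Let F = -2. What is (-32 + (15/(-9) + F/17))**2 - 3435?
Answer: -5965706/2601 ≈ -2293.6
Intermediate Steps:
(-32 + (15/(-9) + F/17))**2 - 3435 = (-32 + (15/(-9) - 2/17))**2 - 3435 = (-32 + (15*(-1/9) - 2*1/17))**2 - 3435 = (-32 + (-5/3 - 2/17))**2 - 3435 = (-32 - 91/51)**2 - 3435 = (-1723/51)**2 - 3435 = 2968729/2601 - 3435 = -5965706/2601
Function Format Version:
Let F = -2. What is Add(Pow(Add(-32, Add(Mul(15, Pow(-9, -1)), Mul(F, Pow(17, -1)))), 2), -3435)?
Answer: Rational(-5965706, 2601) ≈ -2293.6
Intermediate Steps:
Add(Pow(Add(-32, Add(Mul(15, Pow(-9, -1)), Mul(F, Pow(17, -1)))), 2), -3435) = Add(Pow(Add(-32, Add(Mul(15, Pow(-9, -1)), Mul(-2, Pow(17, -1)))), 2), -3435) = Add(Pow(Add(-32, Add(Mul(15, Rational(-1, 9)), Mul(-2, Rational(1, 17)))), 2), -3435) = Add(Pow(Add(-32, Add(Rational(-5, 3), Rational(-2, 17))), 2), -3435) = Add(Pow(Add(-32, Rational(-91, 51)), 2), -3435) = Add(Pow(Rational(-1723, 51), 2), -3435) = Add(Rational(2968729, 2601), -3435) = Rational(-5965706, 2601)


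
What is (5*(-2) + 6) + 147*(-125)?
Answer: -18379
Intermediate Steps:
(5*(-2) + 6) + 147*(-125) = (-10 + 6) - 18375 = -4 - 18375 = -18379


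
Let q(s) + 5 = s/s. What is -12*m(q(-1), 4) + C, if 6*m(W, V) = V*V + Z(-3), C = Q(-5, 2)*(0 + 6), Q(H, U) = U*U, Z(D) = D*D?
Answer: -26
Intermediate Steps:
q(s) = -4 (q(s) = -5 + s/s = -5 + 1 = -4)
Z(D) = D²
Q(H, U) = U²
C = 24 (C = 2²*(0 + 6) = 4*6 = 24)
m(W, V) = 3/2 + V²/6 (m(W, V) = (V*V + (-3)²)/6 = (V² + 9)/6 = (9 + V²)/6 = 3/2 + V²/6)
-12*m(q(-1), 4) + C = -12*(3/2 + (⅙)*4²) + 24 = -12*(3/2 + (⅙)*16) + 24 = -12*(3/2 + 8/3) + 24 = -12*25/6 + 24 = -50 + 24 = -26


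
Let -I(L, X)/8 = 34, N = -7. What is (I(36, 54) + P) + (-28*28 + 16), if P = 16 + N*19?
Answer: -1157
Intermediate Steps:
I(L, X) = -272 (I(L, X) = -8*34 = -272)
P = -117 (P = 16 - 7*19 = 16 - 133 = -117)
(I(36, 54) + P) + (-28*28 + 16) = (-272 - 117) + (-28*28 + 16) = -389 + (-784 + 16) = -389 - 768 = -1157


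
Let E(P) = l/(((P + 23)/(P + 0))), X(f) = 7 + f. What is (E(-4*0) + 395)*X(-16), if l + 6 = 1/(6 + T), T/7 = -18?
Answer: -3555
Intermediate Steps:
T = -126 (T = 7*(-18) = -126)
l = -721/120 (l = -6 + 1/(6 - 126) = -6 + 1/(-120) = -6 - 1/120 = -721/120 ≈ -6.0083)
E(P) = -721*P/(120*(23 + P)) (E(P) = -721*(P + 0)/(P + 23)/120 = -721*P/(23 + P)/120 = -721*P/(120*(23 + P)))
(E(-4*0) + 395)*X(-16) = (-721*(-4*0)/(2760 + 120*(-4*0)) + 395)*(7 - 16) = (-721*0/(2760 + 120*0) + 395)*(-9) = (-721*0/(2760 + 0) + 395)*(-9) = (-721*0/2760 + 395)*(-9) = (-721*0*1/2760 + 395)*(-9) = (0 + 395)*(-9) = 395*(-9) = -3555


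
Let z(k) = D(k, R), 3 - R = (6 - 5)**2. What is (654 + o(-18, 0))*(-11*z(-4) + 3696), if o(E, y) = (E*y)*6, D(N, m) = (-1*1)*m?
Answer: 2431572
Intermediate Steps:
R = 2 (R = 3 - (6 - 5)**2 = 3 - 1*1**2 = 3 - 1*1 = 3 - 1 = 2)
D(N, m) = -m
o(E, y) = 6*E*y
z(k) = -2 (z(k) = -1*2 = -2)
(654 + o(-18, 0))*(-11*z(-4) + 3696) = (654 + 6*(-18)*0)*(-11*(-2) + 3696) = (654 + 0)*(22 + 3696) = 654*3718 = 2431572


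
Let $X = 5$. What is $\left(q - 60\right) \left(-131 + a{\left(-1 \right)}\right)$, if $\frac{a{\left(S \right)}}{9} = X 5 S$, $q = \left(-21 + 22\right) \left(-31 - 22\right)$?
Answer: $40228$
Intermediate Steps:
$q = -53$ ($q = 1 \left(-53\right) = -53$)
$a{\left(S \right)} = 225 S$ ($a{\left(S \right)} = 9 \cdot 5 \cdot 5 S = 9 \cdot 25 S = 225 S$)
$\left(q - 60\right) \left(-131 + a{\left(-1 \right)}\right) = \left(-53 - 60\right) \left(-131 + 225 \left(-1\right)\right) = \left(-53 - 60\right) \left(-131 - 225\right) = \left(-113\right) \left(-356\right) = 40228$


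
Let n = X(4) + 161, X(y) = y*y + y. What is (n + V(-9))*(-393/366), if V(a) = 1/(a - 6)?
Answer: -177767/915 ≈ -194.28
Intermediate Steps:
X(y) = y + y**2 (X(y) = y**2 + y = y + y**2)
n = 181 (n = 4*(1 + 4) + 161 = 4*5 + 161 = 20 + 161 = 181)
V(a) = 1/(-6 + a)
(n + V(-9))*(-393/366) = (181 + 1/(-6 - 9))*(-393/366) = (181 + 1/(-15))*(-393*1/366) = (181 - 1/15)*(-131/122) = (2714/15)*(-131/122) = -177767/915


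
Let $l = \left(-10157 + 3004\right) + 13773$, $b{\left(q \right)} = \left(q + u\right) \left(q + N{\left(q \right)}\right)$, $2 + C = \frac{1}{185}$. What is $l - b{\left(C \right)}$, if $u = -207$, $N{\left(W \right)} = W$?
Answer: $\frac{198035468}{34225} \approx 5786.3$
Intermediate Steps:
$C = - \frac{369}{185}$ ($C = -2 + \frac{1}{185} = - \frac{369}{185} \approx -1.9946$)
$b{\left(q \right)} = 2 q \left(-207 + q\right)$ ($b{\left(q \right)} = \left(q - 207\right) \left(q + q\right) = \left(-207 + q\right) 2 q = 2 q \left(-207 + q\right)$)
$l = 6620$ ($l = -7153 + 13773 = 6620$)
$l - b{\left(C \right)} = 6620 - 2 \left(- \frac{369}{185}\right) \left(-207 - \frac{369}{185}\right) = 6620 - 2 \left(- \frac{369}{185}\right) \left(- \frac{38664}{185}\right) = 6620 - \frac{28534032}{34225} = \frac{198035468}{34225}$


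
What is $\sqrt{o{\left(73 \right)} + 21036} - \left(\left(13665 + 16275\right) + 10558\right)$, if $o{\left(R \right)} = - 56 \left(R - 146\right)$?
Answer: $-40498 + 2 \sqrt{6281} \approx -40340.0$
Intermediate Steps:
$o{\left(R \right)} = 8176 - 56 R$ ($o{\left(R \right)} = - 56 \left(-146 + R\right) = 8176 - 56 R$)
$\sqrt{o{\left(73 \right)} + 21036} - \left(\left(13665 + 16275\right) + 10558\right) = \sqrt{\left(8176 - 4088\right) + 21036} - \left(\left(13665 + 16275\right) + 10558\right) = \sqrt{\left(8176 - 4088\right) + 21036} - \left(29940 + 10558\right) = \sqrt{4088 + 21036} - 40498 = \sqrt{25124} - 40498 = 2 \sqrt{6281} - 40498 = -40498 + 2 \sqrt{6281}$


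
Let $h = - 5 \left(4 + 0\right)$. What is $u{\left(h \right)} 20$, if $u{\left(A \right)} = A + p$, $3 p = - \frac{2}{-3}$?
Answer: $- \frac{3560}{9} \approx -395.56$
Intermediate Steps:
$p = \frac{2}{9}$ ($p = \frac{\left(-2\right) \frac{1}{-3}}{3} = \frac{\left(-2\right) \left(- \frac{1}{3}\right)}{3} = \frac{1}{3} \cdot \frac{2}{3} = \frac{2}{9} \approx 0.22222$)
$h = -20$ ($h = \left(-5\right) 4 = -20$)
$u{\left(A \right)} = \frac{2}{9} + A$ ($u{\left(A \right)} = A + \frac{2}{9} = \frac{2}{9} + A$)
$u{\left(h \right)} 20 = \left(\frac{2}{9} - 20\right) 20 = \left(- \frac{178}{9}\right) 20 = - \frac{3560}{9}$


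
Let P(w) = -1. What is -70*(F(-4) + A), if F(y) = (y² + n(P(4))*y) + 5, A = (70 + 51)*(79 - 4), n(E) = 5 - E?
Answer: -635040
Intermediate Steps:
A = 9075 (A = 121*75 = 9075)
F(y) = 5 + y² + 6*y (F(y) = (y² + (5 - 1*(-1))*y) + 5 = (y² + (5 + 1)*y) + 5 = (y² + 6*y) + 5 = 5 + y² + 6*y)
-70*(F(-4) + A) = -70*((5 + (-4)² + 6*(-4)) + 9075) = -70*((5 + 16 - 24) + 9075) = -70*(-3 + 9075) = -70*9072 = -635040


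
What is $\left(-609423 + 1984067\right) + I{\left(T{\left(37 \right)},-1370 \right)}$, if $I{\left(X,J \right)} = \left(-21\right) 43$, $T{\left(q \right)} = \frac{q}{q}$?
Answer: $1373741$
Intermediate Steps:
$T{\left(q \right)} = 1$
$I{\left(X,J \right)} = -903$
$\left(-609423 + 1984067\right) + I{\left(T{\left(37 \right)},-1370 \right)} = \left(-609423 + 1984067\right) - 903 = 1374644 - 903 = 1373741$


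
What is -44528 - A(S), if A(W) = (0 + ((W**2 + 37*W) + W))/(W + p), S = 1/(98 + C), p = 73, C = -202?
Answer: -35153249041/789464 ≈ -44528.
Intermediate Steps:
S = -1/104 (S = 1/(98 - 202) = 1/(-104) = -1/104 ≈ -0.0096154)
A(W) = (W**2 + 38*W)/(73 + W) (A(W) = (0 + ((W**2 + 37*W) + W))/(W + 73) = (0 + (W**2 + 38*W))/(73 + W) = (W**2 + 38*W)/(73 + W))
-44528 - A(S) = -44528 - (-1)*(38 - 1/104)/(104*(73 - 1/104)) = -44528 - (-1)*3951/(104*7591/104*104) = -44528 - (-1)*104*3951/(104*7591*104) = -44528 - 1*(-3951/789464) = -44528 + 3951/789464 = -35153249041/789464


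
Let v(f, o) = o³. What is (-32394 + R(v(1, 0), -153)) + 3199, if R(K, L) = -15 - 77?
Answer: -29287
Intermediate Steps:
R(K, L) = -92
(-32394 + R(v(1, 0), -153)) + 3199 = (-32394 - 92) + 3199 = -32486 + 3199 = -29287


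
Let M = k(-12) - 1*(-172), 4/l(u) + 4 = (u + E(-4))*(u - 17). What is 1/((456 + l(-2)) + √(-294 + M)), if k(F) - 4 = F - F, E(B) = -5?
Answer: 3794406/1731348611 - 16641*I*√118/3462697222 ≈ 0.0021916 - 5.2204e-5*I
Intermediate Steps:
k(F) = 4 (k(F) = 4 + (F - F) = 4 + 0 = 4)
l(u) = 4/(-4 + (-17 + u)*(-5 + u)) (l(u) = 4/(-4 + (u - 5)*(u - 17)) = 4/(-4 + (-5 + u)*(-17 + u)) = 4/(-4 + (-17 + u)*(-5 + u)))
M = 176 (M = 4 - 1*(-172) = 4 + 172 = 176)
1/((456 + l(-2)) + √(-294 + M)) = 1/((456 + 4/(81 + (-2)² - 22*(-2))) + √(-294 + 176)) = 1/((456 + 4/(81 + 4 + 44)) + √(-118)) = 1/((456 + 4/129) + I*√118) = 1/(58828/129 + I*√118)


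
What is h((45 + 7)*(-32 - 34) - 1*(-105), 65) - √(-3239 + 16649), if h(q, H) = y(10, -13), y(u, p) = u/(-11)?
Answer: -10/11 - 3*√1490 ≈ -116.71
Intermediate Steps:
y(u, p) = -u/11 (y(u, p) = u*(-1/11) = -u/11)
h(q, H) = -10/11 (h(q, H) = -1/11*10 = -10/11)
h((45 + 7)*(-32 - 34) - 1*(-105), 65) - √(-3239 + 16649) = -10/11 - √(-3239 + 16649) = -10/11 - √13410 = -10/11 - 3*√1490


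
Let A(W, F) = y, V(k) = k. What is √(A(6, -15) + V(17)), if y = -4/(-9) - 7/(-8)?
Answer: √2638/12 ≈ 4.2801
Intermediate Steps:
y = 95/72 (y = -4*(-⅑) - 7*(-⅛) = 4/9 + 7/8 = 95/72 ≈ 1.3194)
A(W, F) = 95/72
√(A(6, -15) + V(17)) = √(95/72 + 17) = √(1319/72) = √2638/12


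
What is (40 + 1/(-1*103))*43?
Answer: 177117/103 ≈ 1719.6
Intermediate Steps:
(40 + 1/(-1*103))*43 = (40 + 1/(-103))*43 = (40 - 1/103)*43 = (4119/103)*43 = 177117/103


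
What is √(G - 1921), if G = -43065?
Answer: I*√44986 ≈ 212.1*I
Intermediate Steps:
√(G - 1921) = √(-43065 - 1921) = √(-44986) = I*√44986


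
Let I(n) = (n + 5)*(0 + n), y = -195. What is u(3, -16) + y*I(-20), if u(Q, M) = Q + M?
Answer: -58513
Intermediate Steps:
u(Q, M) = M + Q
I(n) = n*(5 + n) (I(n) = (5 + n)*n = n*(5 + n))
u(3, -16) + y*I(-20) = (-16 + 3) - (-3900)*(5 - 20) = -13 - (-3900)*(-15) = -13 - 195*300 = -13 - 58500 = -58513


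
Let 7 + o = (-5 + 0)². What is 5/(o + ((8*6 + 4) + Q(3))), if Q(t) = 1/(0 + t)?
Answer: 15/211 ≈ 0.071090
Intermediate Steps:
Q(t) = 1/t
o = 18 (o = -7 + (-5 + 0)² = -7 + (-5)² = -7 + 25 = 18)
5/(o + ((8*6 + 4) + Q(3))) = 5/(18 + ((8*6 + 4) + 1/3)) = 5/(18 + ((48 + 4) + ⅓)) = 5/(18 + (52 + ⅓)) = 5/(18 + 157/3) = 5/(211/3) = 5*(3/211) = 15/211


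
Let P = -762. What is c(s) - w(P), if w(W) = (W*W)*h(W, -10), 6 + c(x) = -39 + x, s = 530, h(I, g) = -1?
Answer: 581129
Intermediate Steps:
c(x) = -45 + x (c(x) = -6 + (-39 + x) = -45 + x)
w(W) = -W² (w(W) = (W*W)*(-1) = W²*(-1) = -W²)
c(s) - w(P) = (-45 + 530) - (-1)*(-762)² = 485 - (-1)*580644 = 485 - 1*(-580644) = 485 + 580644 = 581129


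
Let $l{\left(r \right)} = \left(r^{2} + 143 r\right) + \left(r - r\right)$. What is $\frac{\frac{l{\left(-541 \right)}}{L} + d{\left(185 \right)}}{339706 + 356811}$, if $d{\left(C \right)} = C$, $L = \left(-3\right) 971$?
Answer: $\frac{323587}{2028954021} \approx 0.00015948$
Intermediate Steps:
$L = -2913$
$l{\left(r \right)} = r^{2} + 143 r$ ($l{\left(r \right)} = \left(r^{2} + 143 r\right) + 0 = r^{2} + 143 r$)
$\frac{\frac{l{\left(-541 \right)}}{L} + d{\left(185 \right)}}{339706 + 356811} = \frac{\frac{\left(-541\right) \left(143 - 541\right)}{-2913} + 185}{339706 + 356811} = \frac{\left(-541\right) \left(-398\right) \left(- \frac{1}{2913}\right) + 185}{696517} = \left(215318 \left(- \frac{1}{2913}\right) + 185\right) \frac{1}{696517} = \left(- \frac{215318}{2913} + 185\right) \frac{1}{696517} = \frac{323587}{2913} \cdot \frac{1}{696517} = \frac{323587}{2028954021}$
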